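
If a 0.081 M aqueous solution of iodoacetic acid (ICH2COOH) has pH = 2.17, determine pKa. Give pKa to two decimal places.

pKa = 3.21

[H+] = 10^(-2.17) = 6.76 × 10^-3 M
At equilibrium [HA] = 0.081 − 6.76 × 10^-3 = 7.42 × 10^-2 M
Ka = [H+][A-]/[HA] = (6.76 × 10^-3)² / 7.42 × 10^-2 = 6.16 × 10^-4
pKa = -log(6.16 × 10^-4) = 3.21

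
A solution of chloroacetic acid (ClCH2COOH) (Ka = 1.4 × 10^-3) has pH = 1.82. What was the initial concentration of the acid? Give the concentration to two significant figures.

C₀ = 1.8 × 10^-1 M

[H+] = 10^(-1.82) = 1.51 × 10^-2 M = x
Ka = x²/(C₀ − x) ⇒ C₀ = x + x²/Ka
C₀ = 1.51 × 10^-2 + (1.51 × 10^-2)²/(1.4 × 10^-3) = 1.78 × 10^-1 M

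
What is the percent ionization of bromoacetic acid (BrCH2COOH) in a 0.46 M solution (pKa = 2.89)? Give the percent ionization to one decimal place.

BrCH2COOH ⇌ BrCH2COO- + H+; let x = [H+] at equilibrium.
Ka = 10^(−2.89) = 1.29 × 10^-3
Solve x² + 0.00129x − 0.000593 = 0 → x = 2.37 × 10^-2 M
% ionization = x/C₀ × 100% = 2.37 × 10^-2/0.46 × 100% = 5.2%

5.2%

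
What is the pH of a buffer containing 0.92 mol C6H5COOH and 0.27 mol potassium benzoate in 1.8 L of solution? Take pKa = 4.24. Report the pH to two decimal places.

pH = 3.71

Henderson–Hasselbalch: pH = pKa + log([C6H5COO-]/[C6H5COOH]) = 4.24 + log(0.27/0.92)
pH = 4.24 + (-0.532) = 3.71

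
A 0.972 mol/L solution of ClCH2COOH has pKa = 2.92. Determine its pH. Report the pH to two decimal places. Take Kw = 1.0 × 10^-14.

pH = 1.47

ClCH2COOH ⇌ ClCH2COO- + H+
Ka = 10^(−2.92) = 1.20 × 10^-3
From the ICE table, Ka = [H+]²/(0.972 − [H+]) = 1.20 × 10^-3.
Since Ka ≪ C₀, [H+] ≈ √(Ka·C₀) = 3.42 × 10^-2 M.
pH = −log(3.42 × 10^-2) = 1.47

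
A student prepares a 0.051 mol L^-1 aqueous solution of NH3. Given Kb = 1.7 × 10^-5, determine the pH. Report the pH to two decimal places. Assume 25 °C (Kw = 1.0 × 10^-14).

NH3 + H2O ⇌ NH4+ + OH-
From the ICE table, Kb = x²/(0.051 − x) = 1.7 × 10^-5.
Assume x ≪ 0.051: x ≈ √(1.7 × 10^-5 × 0.051) = 9.31 × 10^-4 M
pOH = 3.03, so pH = 14.00 − pOH = 10.97

pH = 10.97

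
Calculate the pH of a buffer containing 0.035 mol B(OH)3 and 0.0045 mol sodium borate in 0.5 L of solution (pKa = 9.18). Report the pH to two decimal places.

pH = 8.29

Using pH = pKa + log([base]/[acid]) with [base]/[acid] = 0.0045/0.035:
pH = 9.18 + (-0.891) = 8.29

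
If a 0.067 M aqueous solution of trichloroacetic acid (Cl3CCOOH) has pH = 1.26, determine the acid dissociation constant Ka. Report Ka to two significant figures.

Ka = 2.5 × 10^-1

[H+] = 10^(-1.26) = 5.50 × 10^-2 M
At equilibrium [HA] = 0.067 − 5.50 × 10^-2 = 1.20 × 10^-2 M
Ka = [H+][A-]/[HA] = (5.50 × 10^-2)² / 1.20 × 10^-2 = 2.5 × 10^-1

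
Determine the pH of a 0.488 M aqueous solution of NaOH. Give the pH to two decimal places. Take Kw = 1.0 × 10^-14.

NaOH is a strong base; [OH-] = 0.488 M.
pOH = -log(0.488) = 0.31
pH = 14.00 - 0.31 = 13.69

pH = 13.69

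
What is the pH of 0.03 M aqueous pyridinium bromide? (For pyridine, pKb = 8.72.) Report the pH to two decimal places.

C5H5NH+ is the conjugate acid of the weak base C5H5N.
Kb = 10^(−8.72) = 1.91 × 10^-9
Ka = Kw/Kb = 1.0×10^-14 / 1.91 × 10^-9 = 5.24 × 10^-6
Let x = [H+] at equilibrium. Ka = x²/(0.03 − x).
Since Ka ≪ C₀, x ≈ √(Ka·C₀) = 3.96 × 10^-4 M.
pH = −log[H+] = −log(3.96 × 10^-4) = 3.40

pH = 3.40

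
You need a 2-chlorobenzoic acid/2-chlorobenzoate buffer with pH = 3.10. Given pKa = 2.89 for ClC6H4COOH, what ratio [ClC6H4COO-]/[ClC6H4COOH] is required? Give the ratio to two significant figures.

pH = pKa + log(r) ⇒ log(r) = 3.10 − 2.89 = +0.21
r = [ClC6H4COO-]/[ClC6H4COOH] = 10^(+0.21) = 1.62

ratio = 1.6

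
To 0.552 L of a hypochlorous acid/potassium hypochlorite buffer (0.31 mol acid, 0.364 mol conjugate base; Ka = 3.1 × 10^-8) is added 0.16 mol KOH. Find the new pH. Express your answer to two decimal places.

pH = 8.05

After neutralization: n(HOCl) = 0.15 mol, n(OCl-) = 0.524 mol.
pKa = −log(3.1 × 10^-8) = 7.509
pH = pKa + log([A⁻]/[HA]) = 7.509 + log(0.524/0.15) = 7.509 +0.543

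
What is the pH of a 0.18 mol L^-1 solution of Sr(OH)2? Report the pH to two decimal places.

pH = 13.56

Sr(OH)2 is a strong base (each formula unit releases 2 OH-); [OH-] = 0.36 M.
pOH = -log(0.36) = 0.44
pH = 14.00 - 0.44 = 13.56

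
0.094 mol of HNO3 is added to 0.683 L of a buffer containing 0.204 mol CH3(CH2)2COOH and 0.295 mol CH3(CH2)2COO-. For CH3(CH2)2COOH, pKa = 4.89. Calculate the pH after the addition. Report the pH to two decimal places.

pH = 4.72

After neutralization: n(CH3(CH2)2COOH) = 0.298 mol, n(CH3(CH2)2COO-) = 0.201 mol.
pH = pKa + log(n_CH3(CH2)2COO-/n_CH3(CH2)2COOH) = 4.89 + log(0.201/0.298) = 4.89 + (-0.171)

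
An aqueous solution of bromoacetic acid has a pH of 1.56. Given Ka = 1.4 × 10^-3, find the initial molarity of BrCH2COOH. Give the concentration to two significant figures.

C₀ = 5.7 × 10^-1 M

[H+] = 10^(-1.56) = 2.75 × 10^-2 M = x
Ka = x²/(C₀ − x) ⇒ C₀ = x + x²/Ka
C₀ = 2.75 × 10^-2 + (2.75 × 10^-2)²/(1.4 × 10^-3) = 5.68 × 10^-1 M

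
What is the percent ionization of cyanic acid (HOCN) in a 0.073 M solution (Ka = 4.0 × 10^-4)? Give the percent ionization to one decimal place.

7.1%

HOCN ⇌ OCN- + H+; let x = [H+] at equilibrium.
Ka = x²/(C₀ − x); solving the quadratic gives x = 5.21 × 10^-3 M.
Fraction ionized = 5.21 × 10^-3 / 0.073 = 0.0714 → 7.1%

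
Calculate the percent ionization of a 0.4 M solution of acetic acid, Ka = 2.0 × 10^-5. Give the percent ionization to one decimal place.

CH3COOH ⇌ CH3COO- + H+; let x = [H+] at equilibrium.
x ≈ √(Ka·C₀) = √(2.0 × 10^-5 × 0.4) = 2.83 × 10^-3 M
% ionization = x/C₀ × 100% = 2.83 × 10^-3/0.4 × 100% = 0.7%

0.7%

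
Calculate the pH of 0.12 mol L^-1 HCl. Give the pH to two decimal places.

HCl is a strong acid and dissociates completely, so [H+] = 0.12 M.
pH = -log(0.12) = 0.92

pH = 0.92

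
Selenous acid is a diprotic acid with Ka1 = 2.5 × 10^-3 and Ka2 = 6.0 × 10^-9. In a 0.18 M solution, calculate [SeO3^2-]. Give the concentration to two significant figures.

6.0 × 10^-9 M

First ionization gives [H+] ≈ [HSeO3-] = 2.00 × 10^-2 M.
Second step: Ka2 = [H+][SeO3^2-]/[HSeO3-] ≈ [SeO3^2-] (since [H+] ≈ [HSeO3-]).
So [SeO3^2-] ≈ Ka2.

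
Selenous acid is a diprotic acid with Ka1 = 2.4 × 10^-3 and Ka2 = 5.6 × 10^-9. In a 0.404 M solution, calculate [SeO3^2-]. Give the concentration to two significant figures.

5.6 × 10^-9 M

First ionization gives [H+] ≈ [HSeO3-] = 3.00 × 10^-2 M.
Second step: Ka2 = [H+][SeO3^2-]/[HSeO3-] ≈ [SeO3^2-] (since [H+] ≈ [HSeO3-]).
So [SeO3^2-] ≈ Ka2.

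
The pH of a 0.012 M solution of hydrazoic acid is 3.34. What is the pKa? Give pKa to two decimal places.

pKa = 4.74

[H+] = 10^(-3.34) = 4.57 × 10^-4 M
At equilibrium [HA] = 0.012 − 4.57 × 10^-4 = 1.15 × 10^-2 M
Ka = [H+][A-]/[HA] = (4.57 × 10^-4)² / 1.15 × 10^-2 = 1.82 × 10^-5
pKa = -log(1.82 × 10^-5) = 4.74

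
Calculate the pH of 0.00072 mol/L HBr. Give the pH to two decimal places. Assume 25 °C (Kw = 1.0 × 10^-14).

pH = 3.14

HBr is a strong acid and dissociates completely, so [H+] = 0.00072 M.
pH = -log(0.00072) = 3.14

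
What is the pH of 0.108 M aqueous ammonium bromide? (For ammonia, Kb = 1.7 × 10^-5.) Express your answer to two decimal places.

NH4+ is the conjugate acid of the weak base NH3.
Ka = Kw/Kb = 1.0×10^-14 / 1.7 × 10^-5 = 5.88 × 10^-10
Ka = x²/(0.108 − x) = 5.88 × 10^-10
Neglecting x in the denominator: x = √(5.88 × 10^-10 × 0.108) = 7.97 × 10^-6 M
(x/C₀ = 0.0074% < 5%, so the approximation holds.)
pH = −log[H+] = −log(7.97 × 10^-6) = 5.10

pH = 5.10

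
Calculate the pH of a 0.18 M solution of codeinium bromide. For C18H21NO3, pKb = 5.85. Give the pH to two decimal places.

pH = 4.45

C18H22NO3+ is the conjugate acid of the weak base C18H21NO3.
Kb = 10^(−5.85) = 1.41 × 10^-6
Ka = Kw/Kb = 1.0×10^-14 / 1.41 × 10^-6 = 7.09 × 10^-9
Ka = [H+]²/(0.18 − [H+]) = 7.09 × 10^-9
Assume [H+] ≪ 0.18: [H+] ≈ √(7.09 × 10^-9 × 0.18) = 3.57 × 10^-5 M
pH = −log[H+] = −log(3.57 × 10^-5) = 4.45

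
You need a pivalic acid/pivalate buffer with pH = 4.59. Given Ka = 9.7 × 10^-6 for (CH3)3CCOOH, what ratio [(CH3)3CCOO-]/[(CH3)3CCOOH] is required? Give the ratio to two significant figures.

ratio = 0.38

pKa = -log(9.7 × 10^-6) = 5.013
pH = pKa + log(r) ⇒ log(r) = 4.59 − 5.013 = -0.423
r = [(CH3)3CCOO-]/[(CH3)3CCOOH] = 10^(-0.423) = 0.378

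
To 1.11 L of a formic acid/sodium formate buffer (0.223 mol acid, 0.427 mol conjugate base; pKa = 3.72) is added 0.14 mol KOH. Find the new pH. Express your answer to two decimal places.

OH- converts HCOOH to HCOO-: HCOOH → 0.083 mol, HCOO- → 0.567 mol.
Henderson–Hasselbalch with mole ratio 0.567/0.083: pH = 3.72 + (+0.835)

pH = 4.55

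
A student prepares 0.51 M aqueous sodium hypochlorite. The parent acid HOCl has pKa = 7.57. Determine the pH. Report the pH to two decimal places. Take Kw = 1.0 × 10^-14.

pH = 10.64

OCl- is the conjugate base of the weak acid HOCl.
Ka = 10^(−7.57) = 2.69 × 10^-8
Kb = Kw/Ka = 1.0×10^-14 / 2.69 × 10^-8 = 3.72 × 10^-7
From the ICE table, Kb = [OH-]²/(0.51 − [OH-]) = 3.72 × 10^-7.
Since Kb ≪ C₀, [OH-] ≈ √(Kb·C₀) = 4.36 × 10^-4 M.
pOH = 3.36, so pH = 14.00 − pOH = 10.64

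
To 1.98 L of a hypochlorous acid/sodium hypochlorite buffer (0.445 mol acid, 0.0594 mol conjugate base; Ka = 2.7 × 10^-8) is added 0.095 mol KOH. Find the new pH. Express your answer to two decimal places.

pH = 7.21

OH- converts HOCl to OCl-: HOCl → 0.35 mol, OCl- → 0.154 mol.
pKa = −log(2.7 × 10^-8) = 7.569
Henderson–Hasselbalch with mole ratio 0.154/0.35: pH = 7.569 + (-0.357)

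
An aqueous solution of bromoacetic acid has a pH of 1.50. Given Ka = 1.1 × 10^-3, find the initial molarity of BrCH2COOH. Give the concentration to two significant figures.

C₀ = 9.4 × 10^-1 M

[H+] = 10^(-1.50) = 3.16 × 10^-2 M = x
Ka = x²/(C₀ − x) ⇒ C₀ = x + x²/Ka
C₀ = 3.16 × 10^-2 + (3.16 × 10^-2)²/(1.1 × 10^-3) = 9.39 × 10^-1 M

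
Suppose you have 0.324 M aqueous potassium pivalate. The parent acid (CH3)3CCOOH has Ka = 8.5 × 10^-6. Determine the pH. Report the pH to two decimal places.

(CH3)3CCOO- is the conjugate base of the weak acid (CH3)3CCOOH.
Kb = Kw/Ka = 1.0×10^-14 / 8.5 × 10^-6 = 1.18 × 10^-9
From the ICE table, Kb = [OH-]²/(0.324 − [OH-]) = 1.18 × 10^-9.
Assume [OH-] ≪ 0.324: [OH-] ≈ √(1.18 × 10^-9 × 0.324) = 1.96 × 10^-5 M
pOH = −log(1.96 × 10^-5) = 4.71; pH = 14.00 − 4.71 = 9.29

pH = 9.29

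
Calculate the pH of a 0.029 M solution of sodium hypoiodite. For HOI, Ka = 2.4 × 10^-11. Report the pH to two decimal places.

OI- is the conjugate base of the weak acid HOI.
Kb = Kw/Ka = 1.0×10^-14 / 2.4 × 10^-11 = 4.17 × 10^-4
Kb = x²/(0.029 − x) = 4.17 × 10^-4
x is not negligible relative to C₀; solve x² + 0.000417·x − 1.21e-05 = 0.
x = (−Kb + √(Kb² + 4·Kb·C₀))/2 = 3.28 × 10^-3 M
pOH = −log(3.28 × 10^-3) = 2.48; pH = 14.00 − 2.48 = 11.52

pH = 11.52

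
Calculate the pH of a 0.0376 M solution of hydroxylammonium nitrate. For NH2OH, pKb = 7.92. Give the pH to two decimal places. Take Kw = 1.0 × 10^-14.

NH3OH+ is the conjugate acid of the weak base NH2OH.
Kb = 10^(−7.92) = 1.20 × 10^-8
Ka = Kw/Kb = 1.0×10^-14 / 1.20 × 10^-8 = 8.33 × 10^-7
From the ICE table, Ka = x²/(0.0376 − x) = 8.33 × 10^-7.
Assume x ≪ 0.0376: x ≈ √(8.33 × 10^-7 × 0.0376) = 1.77 × 10^-4 M
pH = −log(1.77 × 10^-4) = 3.75

pH = 3.75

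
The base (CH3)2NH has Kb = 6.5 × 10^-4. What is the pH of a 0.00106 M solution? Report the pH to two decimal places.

pH = 10.75

(CH3)2NH + H2O ⇌ (CH3)2NH2+ + OH-
Kb = [OH-]²/(0.00106 − [OH-]) = 6.5 × 10^-4
The 5% rule fails; solving [OH-]² + Kb·[OH-] − Kb·C₀ = 0 exactly:
[OH-] = [−0.00065 + √(0.00065² + 2.76e-06)]/2 = 5.66 × 10^-4 M
pOH = −log(5.66 × 10^-4) = 3.25; pH = 14.00 − 3.25 = 10.75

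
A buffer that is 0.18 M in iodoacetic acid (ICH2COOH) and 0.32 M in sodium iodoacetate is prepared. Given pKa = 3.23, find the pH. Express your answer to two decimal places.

pH = 3.48

Henderson–Hasselbalch: pH = pKa + log([ICH2COO-]/[ICH2COOH]) = 3.23 + log(0.32/0.18)
pH = 3.23 + (+0.250) = 3.48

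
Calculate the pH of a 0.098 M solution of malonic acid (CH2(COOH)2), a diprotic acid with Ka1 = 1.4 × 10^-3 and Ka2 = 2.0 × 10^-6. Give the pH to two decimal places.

Since Ka1 ≫ Ka2, the first ionization dominates [H+].
Ka1 = x²/(0.098 − x) = 1.4 × 10^-3
Solving the quadratic: x = (−Ka1 + √(Ka1² + 4·Ka1·C₀))/2 = 1.10 × 10^-2 M
pH = −log(1.10 × 10^-2) = 1.96

pH = 1.96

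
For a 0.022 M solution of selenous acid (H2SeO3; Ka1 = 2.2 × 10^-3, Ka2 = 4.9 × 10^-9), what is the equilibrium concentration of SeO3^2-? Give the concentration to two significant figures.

First ionization gives [H+] ≈ [HSeO3-] = 5.94 × 10^-3 M.
Second step: Ka2 = [H+][SeO3^2-]/[HSeO3-] ≈ [SeO3^2-] (since [H+] ≈ [HSeO3-]).
So [SeO3^2-] ≈ Ka2.

4.9 × 10^-9 M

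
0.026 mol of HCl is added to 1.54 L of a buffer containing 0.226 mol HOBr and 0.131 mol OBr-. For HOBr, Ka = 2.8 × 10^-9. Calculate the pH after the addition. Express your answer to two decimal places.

pH = 8.17

After neutralization: n(HOBr) = 0.252 mol, n(OBr-) = 0.105 mol.
pKa = −log(2.8 × 10^-9) = 8.553
pH = pKa + log(n_OBr-/n_HOBr) = 8.553 + log(0.105/0.252) = 8.553 + (-0.380)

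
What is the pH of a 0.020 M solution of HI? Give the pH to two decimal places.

pH = 1.70

HI is a strong acid and dissociates completely, so [H+] = 0.020 M.
pH = -log(0.02) = 1.70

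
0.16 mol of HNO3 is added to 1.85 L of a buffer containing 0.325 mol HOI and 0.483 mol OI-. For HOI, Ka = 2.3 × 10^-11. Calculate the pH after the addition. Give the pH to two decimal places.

Added H+ converts OI- to HOI: HOI → 0.485 mol, OI- → 0.323 mol.
pKa = −log(2.3 × 10^-11) = 10.638
Henderson–Hasselbalch with mole ratio 0.323/0.485: pH = 10.638 + (-0.177)

pH = 10.46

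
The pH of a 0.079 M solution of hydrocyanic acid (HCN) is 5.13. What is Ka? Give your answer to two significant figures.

[H+] = 10^(-5.13) = 7.41 × 10^-6 M
At equilibrium [HA] = 0.079 − 7.41 × 10^-6 = 7.90 × 10^-2 M
Ka = [H+][A-]/[HA] = (7.41 × 10^-6)² / 7.90 × 10^-2 = 7.0 × 10^-10

Ka = 7.0 × 10^-10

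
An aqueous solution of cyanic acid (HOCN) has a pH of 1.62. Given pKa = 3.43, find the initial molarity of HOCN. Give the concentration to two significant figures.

C₀ = 1.6 M

[H+] = 10^(-1.62) = 2.40 × 10^-2 M = x
Ka = 10^(−3.43) = 3.72 × 10^-4
Ka = x²/(C₀ − x) ⇒ C₀ = x + x²/Ka
C₀ = 2.40 × 10^-2 + (2.40 × 10^-2)²/(3.72 × 10^-4) = 1.57 M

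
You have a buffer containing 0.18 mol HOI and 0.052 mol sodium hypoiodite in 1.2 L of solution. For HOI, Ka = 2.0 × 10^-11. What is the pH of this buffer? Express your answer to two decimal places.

pKa = −log(2.0 × 10^-11) = 10.699
Henderson–Hasselbalch: pH = pKa + log([OI-]/[HOI]) = 10.699 + log(0.052/0.18)
pH = 10.699 + (-0.539) = 10.16

pH = 10.16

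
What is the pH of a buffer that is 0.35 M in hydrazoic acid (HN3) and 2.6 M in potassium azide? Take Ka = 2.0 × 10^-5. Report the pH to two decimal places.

pH = 5.57

pKa = −log(2.0 × 10^-5) = 4.699
Henderson–Hasselbalch: pH = pKa + log([N3-]/[HN3]) = 4.699 + log(2.6/0.35)
pH = 4.699 + (+0.871) = 5.57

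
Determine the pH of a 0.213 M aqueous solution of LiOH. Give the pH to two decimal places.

LiOH is a strong base; [OH-] = 0.213 M.
pOH = -log(0.213) = 0.67
pH = 14.00 - 0.67 = 13.33

pH = 13.33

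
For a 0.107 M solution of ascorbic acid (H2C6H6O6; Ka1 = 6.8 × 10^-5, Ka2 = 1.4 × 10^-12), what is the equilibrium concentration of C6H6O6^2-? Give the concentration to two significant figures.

First ionization gives [H+] ≈ [HC6H6O6-] = 2.70 × 10^-3 M.
Second step: Ka2 = [H+][C6H6O6^2-]/[HC6H6O6-] ≈ [C6H6O6^2-] (since [H+] ≈ [HC6H6O6-]).
So [C6H6O6^2-] ≈ Ka2.

1.4 × 10^-12 M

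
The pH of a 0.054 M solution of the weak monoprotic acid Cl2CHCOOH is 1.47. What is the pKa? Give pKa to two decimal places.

[H+] = 10^(-1.47) = 3.39 × 10^-2 M
At equilibrium [HA] = 0.054 − 3.39 × 10^-2 = 2.01 × 10^-2 M
Ka = [H+][A-]/[HA] = (3.39 × 10^-2)² / 2.01 × 10^-2 = 5.72 × 10^-2
pKa = -log(5.72 × 10^-2) = 1.24

pKa = 1.24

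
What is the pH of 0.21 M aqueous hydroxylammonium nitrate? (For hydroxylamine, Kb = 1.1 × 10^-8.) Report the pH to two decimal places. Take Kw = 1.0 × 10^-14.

pH = 3.36

NH3OH+ is the conjugate acid of the weak base NH2OH.
Ka = Kw/Kb = 1.0×10^-14 / 1.1 × 10^-8 = 9.09 × 10^-7
Let x = [H+] at equilibrium. Ka = x²/(0.21 − x).
Neglecting x in the denominator: x = √(9.09 × 10^-7 × 0.21) = 4.37 × 10^-4 M
Check: 0.21% ionized — well under 5%, approximation valid.
pH = −log(4.37 × 10^-4) = 3.36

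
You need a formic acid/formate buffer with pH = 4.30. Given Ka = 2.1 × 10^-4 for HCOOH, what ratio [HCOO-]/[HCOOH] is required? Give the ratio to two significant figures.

ratio = 4.2

pKa = -log(2.1 × 10^-4) = 3.678
pH = pKa + log(r) ⇒ log(r) = 4.30 − 3.678 = +0.622
r = [HCOO-]/[HCOOH] = 10^(+0.622) = 4.19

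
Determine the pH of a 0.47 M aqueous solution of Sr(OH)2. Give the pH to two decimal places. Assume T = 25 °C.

pH = 13.97

Sr(OH)2 is a strong base (each formula unit releases 2 OH-); [OH-] = 0.94 M.
pOH = -log(0.94) = 0.03
pH = 14.00 - 0.03 = 13.97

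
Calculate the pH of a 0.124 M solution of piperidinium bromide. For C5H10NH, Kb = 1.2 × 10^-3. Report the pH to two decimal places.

C5H10NH2+ is the conjugate acid of the weak base C5H10NH.
Ka = Kw/Kb = 1.0×10^-14 / 1.2 × 10^-3 = 8.33 × 10^-12
Ka = [H+]²/(0.124 − [H+]) = 8.33 × 10^-12
Assume [H+] ≪ 0.124: [H+] ≈ √(8.33 × 10^-12 × 0.124) = 1.02 × 10^-6 M
pH = −log[H+] = −log(1.02 × 10^-6) = 5.99

pH = 5.99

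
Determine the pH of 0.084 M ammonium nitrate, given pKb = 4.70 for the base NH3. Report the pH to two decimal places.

NH4+ is the conjugate acid of the weak base NH3.
Kb = 10^(−4.70) = 2.00 × 10^-5
Ka = Kw/Kb = 1.0×10^-14 / 2.00 × 10^-5 = 5.00 × 10^-10
From the ICE table, Ka = [H+]²/(0.084 − [H+]) = 5.00 × 10^-10.
Assume [H+] ≪ 0.084: [H+] ≈ √(5.00 × 10^-10 × 0.084) = 6.48 × 10^-6 M
pH = −log[H+] = −log(6.48 × 10^-6) = 5.19

pH = 5.19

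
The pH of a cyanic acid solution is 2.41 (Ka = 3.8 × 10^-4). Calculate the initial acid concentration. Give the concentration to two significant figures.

C₀ = 4.4 × 10^-2 M

[H+] = 10^(-2.41) = 3.89 × 10^-3 M = x
Ka = x²/(C₀ − x) ⇒ C₀ = x + x²/Ka
C₀ = 3.89 × 10^-3 + (3.89 × 10^-3)²/(3.8 × 10^-4) = 4.37 × 10^-2 M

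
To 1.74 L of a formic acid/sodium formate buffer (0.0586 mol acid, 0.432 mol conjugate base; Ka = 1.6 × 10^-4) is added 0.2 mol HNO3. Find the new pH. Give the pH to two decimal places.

pH = 3.75

Added H+ converts HCOO- to HCOOH: HCOOH → 0.259 mol, HCOO- → 0.232 mol.
pKa = −log(1.6 × 10^-4) = 3.796
Henderson–Hasselbalch with mole ratio 0.232/0.259: pH = 3.796 + (-0.048)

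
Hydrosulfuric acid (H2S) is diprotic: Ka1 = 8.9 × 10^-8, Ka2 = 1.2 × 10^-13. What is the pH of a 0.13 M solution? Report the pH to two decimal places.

Since Ka1 ≫ Ka2, the first ionization dominates [H+].
Ka1 = x²/(0.13 − x) = 8.9 × 10^-8
x ≈ √(8.9 × 10^-8 × 0.13) = 1.08 × 10^-4 M
pH = −log(1.08 × 10^-4) = 3.97

pH = 3.97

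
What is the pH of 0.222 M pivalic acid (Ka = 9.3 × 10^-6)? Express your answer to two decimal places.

(CH3)3CCOOH ⇌ (CH3)3CCOO- + H+
Ka = [H+]²/(0.222 − [H+]) = 9.3 × 10^-6
Since Ka ≪ C₀, [H+] ≈ √(Ka·C₀) = 1.44 × 10^-3 M.
([H+]/C₀ = 0.65% < 5%, so the approximation holds.)
pH = −log[H+] = −log(1.44 × 10^-3) = 2.84

pH = 2.84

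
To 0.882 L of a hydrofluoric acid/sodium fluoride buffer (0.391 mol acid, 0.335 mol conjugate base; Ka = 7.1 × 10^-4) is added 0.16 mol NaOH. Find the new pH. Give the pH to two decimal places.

After neutralization: n(HF) = 0.231 mol, n(F-) = 0.495 mol.
pKa = −log(7.1 × 10^-4) = 3.149
pH = pKa + log([A⁻]/[HA]) = 3.149 + log(0.495/0.231) = 3.149 +0.331

pH = 3.48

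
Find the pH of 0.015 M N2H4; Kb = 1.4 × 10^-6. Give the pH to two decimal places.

N2H4 + H2O ⇌ N2H5+ + OH-
Let x = [OH-] at equilibrium. Kb = x²/(0.015 − x).
Since Kb ≪ C₀, x ≈ √(Kb·C₀) = 1.45 × 10^-4 M.
Check: 0.97% ionized — well under 5%, approximation valid.
pOH = −log(1.45 × 10^-4) = 3.84; pH = 14.00 − 3.84 = 10.16

pH = 10.16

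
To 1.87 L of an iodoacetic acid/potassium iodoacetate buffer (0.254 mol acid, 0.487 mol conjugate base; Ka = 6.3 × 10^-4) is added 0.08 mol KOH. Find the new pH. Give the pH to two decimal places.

OH- converts ICH2COOH to ICH2COO-: ICH2COOH → 0.174 mol, ICH2COO- → 0.567 mol.
pKa = −log(6.3 × 10^-4) = 3.201
pH = pKa + log([A⁻]/[HA]) = 3.201 + log(0.567/0.174) = 3.201 +0.513

pH = 3.71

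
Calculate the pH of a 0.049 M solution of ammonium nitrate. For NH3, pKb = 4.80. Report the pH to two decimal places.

NH4+ is the conjugate acid of the weak base NH3.
Kb = 10^(−4.80) = 1.58 × 10^-5
Ka = Kw/Kb = 1.0×10^-14 / 1.58 × 10^-5 = 6.33 × 10^-10
Ka = x²/(0.049 − x) = 6.33 × 10^-10
Since Ka ≪ C₀, x ≈ √(Ka·C₀) = 5.57 × 10^-6 M.
Check: 0.011% ionized — well under 5%, approximation valid.
pH = −log[H+] = −log(5.57 × 10^-6) = 5.25

pH = 5.25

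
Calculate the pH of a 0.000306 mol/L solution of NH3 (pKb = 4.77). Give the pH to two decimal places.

pH = 9.81

NH3 + H2O ⇌ NH4+ + OH-
Kb = 10^(−4.77) = 1.70 × 10^-5
Kb = [OH-]²/(0.000306 − [OH-]) = 1.70 × 10^-5
The 5% rule fails; solving [OH-]² + Kb·[OH-] − Kb·C₀ = 0 exactly:
[OH-] = (−Kb + √(Kb² + 4·Kb·C₀))/2 = 6.41 × 10^-5 M
pOH = 4.19, so pH = 14.00 − pOH = 9.81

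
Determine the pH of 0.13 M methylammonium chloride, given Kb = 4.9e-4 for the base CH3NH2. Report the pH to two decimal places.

CH3NH3+ is the conjugate acid of the weak base CH3NH2.
Ka = Kw/Kb = 1.0×10^-14 / 4.9 × 10^-4 = 2.04 × 10^-11
From the ICE table, Ka = [H+]²/(0.13 − [H+]) = 2.04 × 10^-11.
Assume [H+] ≪ 0.13: [H+] ≈ √(2.04 × 10^-11 × 0.13) = 1.63 × 10^-6 M
Check: 0.0013% ionized — well under 5%, approximation valid.
pH = −log[H+] = −log(1.63 × 10^-6) = 5.79

pH = 5.79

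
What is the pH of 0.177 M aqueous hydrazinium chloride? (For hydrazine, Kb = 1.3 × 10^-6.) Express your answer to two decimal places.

pH = 4.43

N2H5+ is the conjugate acid of the weak base N2H4.
Ka = Kw/Kb = 1.0×10^-14 / 1.3 × 10^-6 = 7.69 × 10^-9
From the ICE table, Ka = [H+]²/(0.177 − [H+]) = 7.69 × 10^-9.
Since Ka ≪ C₀, [H+] ≈ √(Ka·C₀) = 3.69 × 10^-5 M.
([H+]/C₀ = 0.021% < 5%, so the approximation holds.)
pH = −log(3.69 × 10^-5) = 4.43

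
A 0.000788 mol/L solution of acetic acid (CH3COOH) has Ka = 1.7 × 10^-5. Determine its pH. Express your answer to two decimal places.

pH = 3.97

CH3COOH ⇌ CH3COO- + H+
Ka = [H+]²/(0.000788 − [H+]) = 1.7 × 10^-5
The 5% rule fails; solving [H+]² + Ka·[H+] − Ka·C₀ = 0 exactly:
[H+] = (−Ka + √(Ka² + 4·Ka·C₀))/2 = 1.08 × 10^-4 M
pH = −log(1.08 × 10^-4) = 3.97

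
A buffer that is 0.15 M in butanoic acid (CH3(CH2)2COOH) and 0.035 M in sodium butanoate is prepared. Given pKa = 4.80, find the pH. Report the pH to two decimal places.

pH = 4.17

pH = pKa + log([A⁻]/[HA]) = 4.80 + log(0.035/0.15)
pH = 4.80 + (-0.632) = 4.17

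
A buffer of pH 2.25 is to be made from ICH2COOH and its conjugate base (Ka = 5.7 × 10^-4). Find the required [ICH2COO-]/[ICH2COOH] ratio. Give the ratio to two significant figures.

ratio = 0.10

pKa = -log(5.7 × 10^-4) = 3.244
pH = pKa + log(r) ⇒ log(r) = 2.25 − 3.244 = -0.994
r = [ICH2COO-]/[ICH2COOH] = 10^(-0.994) = 0.101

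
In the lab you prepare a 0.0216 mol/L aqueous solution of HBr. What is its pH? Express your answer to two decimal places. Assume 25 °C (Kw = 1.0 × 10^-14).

pH = 1.67

HBr is a strong acid and dissociates completely, so [H+] = 0.0216 M.
pH = -log(0.0216) = 1.67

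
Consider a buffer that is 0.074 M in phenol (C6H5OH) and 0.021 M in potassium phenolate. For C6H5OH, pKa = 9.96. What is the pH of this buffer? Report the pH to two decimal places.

Using pH = pKa + log([base]/[acid]) with [base]/[acid] = 0.021/0.074:
pH = 9.96 + (-0.547) = 9.41

pH = 9.41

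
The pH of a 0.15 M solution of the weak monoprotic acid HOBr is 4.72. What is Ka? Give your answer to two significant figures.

Ka = 2.4 × 10^-9

[H+] = 10^(-4.72) = 1.91 × 10^-5 M
At equilibrium [HA] = 0.15 − 1.91 × 10^-5 = 1.50 × 10^-1 M
Ka = [H+][A-]/[HA] = (1.91 × 10^-5)² / 1.50 × 10^-1 = 2.4 × 10^-9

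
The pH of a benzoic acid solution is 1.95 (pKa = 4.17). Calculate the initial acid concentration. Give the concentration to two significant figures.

C₀ = 1.9 M

[H+] = 10^(-1.95) = 1.12 × 10^-2 M = x
Ka = 10^(−4.17) = 6.76 × 10^-5
Ka = x²/(C₀ − x) ⇒ C₀ = x + x²/Ka
C₀ = 1.12 × 10^-2 + (1.12 × 10^-2)²/(6.76 × 10^-5) = 1.87 M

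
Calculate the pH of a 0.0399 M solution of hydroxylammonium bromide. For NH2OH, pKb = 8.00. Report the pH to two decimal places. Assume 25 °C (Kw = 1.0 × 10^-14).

NH3OH+ is the conjugate acid of the weak base NH2OH.
Kb = 10^(−8.00) = 1.00 × 10^-8
Ka = Kw/Kb = 1.0×10^-14 / 1.00 × 10^-8 = 1.00 × 10^-6
Ka = x²/(0.0399 − x) = 1.00 × 10^-6
Neglecting x in the denominator: x = √(1.00 × 10^-6 × 0.0399) = 2.00 × 10^-4 M
pH = −log[H+] = −log(2.00 × 10^-4) = 3.70

pH = 3.70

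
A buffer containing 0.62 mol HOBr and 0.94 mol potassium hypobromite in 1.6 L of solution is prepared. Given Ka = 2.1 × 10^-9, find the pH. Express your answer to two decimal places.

pH = 8.86

pKa = −log(2.1 × 10^-9) = 8.678
pH = pKa + log([A⁻]/[HA]) = 8.678 + log(0.94/0.62)
pH = 8.678 + (+0.181) = 8.86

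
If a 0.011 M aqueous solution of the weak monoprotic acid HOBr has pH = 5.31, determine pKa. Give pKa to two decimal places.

[H+] = 10^(-5.31) = 4.90 × 10^-6 M
At equilibrium [HA] = 0.011 − 4.90 × 10^-6 = 1.10 × 10^-2 M
Ka = [H+][A-]/[HA] = (4.90 × 10^-6)² / 1.10 × 10^-2 = 2.18 × 10^-9
pKa = -log(2.18 × 10^-9) = 8.66

pKa = 8.66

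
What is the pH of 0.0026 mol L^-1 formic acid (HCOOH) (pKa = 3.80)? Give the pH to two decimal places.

HCOOH ⇌ HCOO- + H+
Ka = 10^(−3.80) = 1.58 × 10^-4
From the ICE table, Ka = x²/(0.0026 − x) = 1.58 × 10^-4.
x is not negligible relative to C₀; solve x² + 0.000158·x − 4.11e-07 = 0.
x = (−Ka + √(Ka² + 4·Ka·C₀))/2 = 5.67 × 10^-4 M
pH = −log[H+] = −log(5.67 × 10^-4) = 3.25

pH = 3.25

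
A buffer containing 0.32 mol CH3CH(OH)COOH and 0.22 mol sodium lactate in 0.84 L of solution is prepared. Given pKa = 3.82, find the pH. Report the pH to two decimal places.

pH = 3.66

pH = pKa + log([A⁻]/[HA]) = 3.82 + log(0.22/0.32)
pH = 3.82 + (-0.163) = 3.66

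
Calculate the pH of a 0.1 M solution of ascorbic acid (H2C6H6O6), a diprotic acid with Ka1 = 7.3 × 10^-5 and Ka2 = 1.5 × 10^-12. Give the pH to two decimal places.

pH = 2.57

Since Ka1 ≫ Ka2, the first ionization dominates [H+].
Ka1 = x²/(0.1 − x) = 7.3 × 10^-5
x ≈ √(7.3 × 10^-5 × 0.1) = 2.70 × 10^-3 M
pH = −log(2.70 × 10^-3) = 2.57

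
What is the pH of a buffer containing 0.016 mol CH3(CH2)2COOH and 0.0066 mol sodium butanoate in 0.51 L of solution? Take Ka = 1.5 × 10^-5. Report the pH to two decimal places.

pH = 4.44

pKa = −log(1.5 × 10^-5) = 4.824
pH = pKa + log([A⁻]/[HA]) = 4.824 + log(0.0066/0.016)
pH = 4.824 + (-0.385) = 4.44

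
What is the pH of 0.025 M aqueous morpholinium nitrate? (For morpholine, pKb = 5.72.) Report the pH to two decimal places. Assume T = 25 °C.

C4H8ONH2+ is the conjugate acid of the weak base C4H8ONH.
Kb = 10^(−5.72) = 1.91 × 10^-6
Ka = Kw/Kb = 1.0×10^-14 / 1.91 × 10^-6 = 5.24 × 10^-9
From the ICE table, Ka = [H+]²/(0.025 − [H+]) = 5.24 × 10^-9.
Assume [H+] ≪ 0.025: [H+] ≈ √(5.24 × 10^-9 × 0.025) = 1.14 × 10^-5 M
pH = −log[H+] = −log(1.14 × 10^-5) = 4.94

pH = 4.94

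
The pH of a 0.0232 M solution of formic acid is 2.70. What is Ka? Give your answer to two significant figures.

[H+] = 10^(-2.70) = 2.00 × 10^-3 M
At equilibrium [HA] = 0.0232 − 2.00 × 10^-3 = 2.12 × 10^-2 M
Ka = [H+][A-]/[HA] = (2.00 × 10^-3)² / 2.12 × 10^-2 = 1.9 × 10^-4

Ka = 1.9 × 10^-4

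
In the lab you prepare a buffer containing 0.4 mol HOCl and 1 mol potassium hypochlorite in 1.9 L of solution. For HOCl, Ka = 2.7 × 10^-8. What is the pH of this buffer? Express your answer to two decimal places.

pH = 7.97

pKa = −log(2.7 × 10^-8) = 7.569
Henderson–Hasselbalch: pH = pKa + log([OCl-]/[HOCl]) = 7.569 + log(1/0.4)
pH = 7.569 + (+0.398) = 7.97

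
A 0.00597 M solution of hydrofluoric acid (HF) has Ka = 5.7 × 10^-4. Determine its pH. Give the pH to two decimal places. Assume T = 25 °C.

pH = 2.80

HF ⇌ F- + H+
From the ICE table, Ka = x²/(0.00597 − x) = 5.7 × 10^-4.
The 5% rule fails; solving x² + Ka·x − Ka·C₀ = 0 exactly:
x = (−Ka + √(Ka² + 4·Ka·C₀))/2 = 1.58 × 10^-3 M
pH = −log(1.58 × 10^-3) = 2.80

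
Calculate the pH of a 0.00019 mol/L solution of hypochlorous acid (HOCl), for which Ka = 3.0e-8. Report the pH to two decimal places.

HOCl ⇌ OCl- + H+
Let x = [H+] at equilibrium. Ka = x²/(0.00019 − x).
Since Ka ≪ C₀, x ≈ √(Ka·C₀) = 2.39 × 10^-6 M.
(x/C₀ = 1.3% < 5%, so the approximation holds.)
pH = −log(2.39 × 10^-6) = 5.62

pH = 5.62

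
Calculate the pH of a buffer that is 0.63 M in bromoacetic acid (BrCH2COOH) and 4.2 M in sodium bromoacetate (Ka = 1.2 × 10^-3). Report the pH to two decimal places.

pH = 3.74

pKa = −log(1.2 × 10^-3) = 2.921
Using pH = pKa + log([base]/[acid]) with [base]/[acid] = 4.2/0.63:
pH = 2.921 + (+0.824) = 3.74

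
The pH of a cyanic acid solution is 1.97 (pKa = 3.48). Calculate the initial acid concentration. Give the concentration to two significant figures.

C₀ = 3.6 × 10^-1 M

[H+] = 10^(-1.97) = 1.07 × 10^-2 M = x
Ka = 10^(−3.48) = 3.31 × 10^-4
Ka = x²/(C₀ − x) ⇒ C₀ = x + x²/Ka
C₀ = 1.07 × 10^-2 + (1.07 × 10^-2)²/(3.31 × 10^-4) = 3.57 × 10^-1 M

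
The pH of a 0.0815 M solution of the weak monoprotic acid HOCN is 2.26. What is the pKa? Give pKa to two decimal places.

pKa = 3.40

[H+] = 10^(-2.26) = 5.50 × 10^-3 M
At equilibrium [HA] = 0.0815 − 5.50 × 10^-3 = 7.60 × 10^-2 M
Ka = [H+][A-]/[HA] = (5.50 × 10^-3)² / 7.60 × 10^-2 = 3.98 × 10^-4
pKa = -log(3.98 × 10^-4) = 3.40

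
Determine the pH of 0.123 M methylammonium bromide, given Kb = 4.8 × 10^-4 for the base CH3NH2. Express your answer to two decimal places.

CH3NH3+ is the conjugate acid of the weak base CH3NH2.
Ka = Kw/Kb = 1.0×10^-14 / 4.8 × 10^-4 = 2.08 × 10^-11
From the ICE table, Ka = x²/(0.123 − x) = 2.08 × 10^-11.
Neglecting x in the denominator: x = √(2.08 × 10^-11 × 0.123) = 1.60 × 10^-6 M
pH = −log[H+] = −log(1.60 × 10^-6) = 5.80

pH = 5.80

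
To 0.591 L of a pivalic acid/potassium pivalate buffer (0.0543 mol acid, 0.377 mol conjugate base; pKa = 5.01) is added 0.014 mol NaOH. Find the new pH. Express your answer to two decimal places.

pH = 6.00

OH- converts (CH3)3CCOOH to (CH3)3CCOO-: (CH3)3CCOOH → 0.0403 mol, (CH3)3CCOO- → 0.391 mol.
pH = pKa + log([A⁻]/[HA]) = 5.01 + log(0.391/0.0403) = 5.01 +0.987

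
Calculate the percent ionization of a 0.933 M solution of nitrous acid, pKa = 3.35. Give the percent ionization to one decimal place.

HNO2 ⇌ NO2- + H+; let x = [H+] at equilibrium.
Ka = 10^(−3.35) = 4.47 × 10^-4
x ≈ √(Ka·C₀) = √(4.47 × 10^-4 × 0.933) = 2.04 × 10^-2 M
% ionization = x/C₀ × 100% = 2.04 × 10^-2/0.933 × 100% = 2.2%

2.2%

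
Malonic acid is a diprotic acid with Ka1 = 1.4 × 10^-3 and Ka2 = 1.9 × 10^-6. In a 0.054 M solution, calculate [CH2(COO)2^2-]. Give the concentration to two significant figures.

1.9 × 10^-6 M

First ionization gives [H+] ≈ [CH2(COOH)COO-] = 8.02 × 10^-3 M.
Second step: Ka2 = [H+][CH2(COO)2^2-]/[CH2(COOH)COO-] ≈ [CH2(COO)2^2-] (since [H+] ≈ [CH2(COOH)COO-]).
So [CH2(COO)2^2-] ≈ Ka2.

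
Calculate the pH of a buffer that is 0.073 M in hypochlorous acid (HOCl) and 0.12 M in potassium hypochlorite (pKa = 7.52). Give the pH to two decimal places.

pH = pKa + log([A⁻]/[HA]) = 7.52 + log(0.12/0.073)
pH = 7.52 + (+0.216) = 7.74

pH = 7.74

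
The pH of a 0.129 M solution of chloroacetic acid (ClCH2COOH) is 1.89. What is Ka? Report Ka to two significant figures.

[H+] = 10^(-1.89) = 1.29 × 10^-2 M
At equilibrium [HA] = 0.129 − 1.29 × 10^-2 = 1.16 × 10^-1 M
Ka = [H+][A-]/[HA] = (1.29 × 10^-2)² / 1.16 × 10^-1 = 1.4 × 10^-3

Ka = 1.4 × 10^-3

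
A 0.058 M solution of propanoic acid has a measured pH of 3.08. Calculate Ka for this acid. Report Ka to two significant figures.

Ka = 1.2 × 10^-5

[H+] = 10^(-3.08) = 8.32 × 10^-4 M
At equilibrium [HA] = 0.058 − 8.32 × 10^-4 = 5.72 × 10^-2 M
Ka = [H+][A-]/[HA] = (8.32 × 10^-4)² / 5.72 × 10^-2 = 1.2 × 10^-5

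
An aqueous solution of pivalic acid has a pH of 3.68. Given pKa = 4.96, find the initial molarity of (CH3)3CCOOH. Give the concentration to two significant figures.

[H+] = 10^(-3.68) = 2.09 × 10^-4 M = x
Ka = 10^(−4.96) = 1.10 × 10^-5
Ka = x²/(C₀ − x) ⇒ C₀ = x + x²/Ka
C₀ = 2.09 × 10^-4 + (2.09 × 10^-4)²/(1.10 × 10^-5) = 4.18 × 10^-3 M

C₀ = 4.2 × 10^-3 M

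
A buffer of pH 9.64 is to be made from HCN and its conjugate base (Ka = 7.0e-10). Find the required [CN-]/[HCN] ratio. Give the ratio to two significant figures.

ratio = 3.1

pKa = -log(7.0 × 10^-10) = 9.155
pH = pKa + log(r) ⇒ log(r) = 9.64 − 9.155 = +0.485
r = [CN-]/[HCN] = 10^(+0.485) = 3.05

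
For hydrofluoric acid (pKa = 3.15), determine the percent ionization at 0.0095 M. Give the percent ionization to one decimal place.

23.8%

HF ⇌ F- + H+; let x = [H+] at equilibrium.
Ka = 10^(−3.15) = 7.08 × 10^-4
Ka = x²/(C₀ − x); solving the quadratic gives x = 2.26 × 10^-3 M.
% ionization = x/C₀ × 100% = 2.26 × 10^-3/0.0095 × 100% = 23.8%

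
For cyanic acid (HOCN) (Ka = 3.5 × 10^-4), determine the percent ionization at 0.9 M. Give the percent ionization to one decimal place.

2.0%

HOCN ⇌ OCN- + H+; let x = [H+] at equilibrium.
x ≈ √(Ka·C₀) = √(3.5 × 10^-4 × 0.9) = 1.77 × 10^-2 M
Fraction ionized = 1.77 × 10^-2 / 0.9 = 0.0197 → 2.0%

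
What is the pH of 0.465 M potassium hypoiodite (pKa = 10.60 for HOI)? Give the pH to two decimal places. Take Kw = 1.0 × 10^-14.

pH = 12.13

OI- is the conjugate base of the weak acid HOI.
Ka = 10^(−10.60) = 2.51 × 10^-11
Kb = Kw/Ka = 1.0×10^-14 / 2.51 × 10^-11 = 3.98 × 10^-4
From the ICE table, Kb = [OH-]²/(0.465 − [OH-]) = 3.98 × 10^-4.
Since Kb ≪ C₀, [OH-] ≈ √(Kb·C₀) = 1.36 × 10^-2 M.
pOH = −log(1.36 × 10^-2) = 1.87; pH = 14.00 − 1.87 = 12.13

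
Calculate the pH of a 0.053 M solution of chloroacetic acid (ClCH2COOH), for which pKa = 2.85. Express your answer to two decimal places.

pH = 2.10

ClCH2COOH ⇌ ClCH2COO- + H+
Ka = 10^(−2.85) = 1.41 × 10^-3
Let x = [H+] at equilibrium. Ka = x²/(0.053 − x).
Here C₀/Ka ≈ 37.6, so the small-x approximation fails. Use the quadratic:
x = [−0.00141 + √(0.00141² + 0.000299)]/2 = 7.97 × 10^-3 M
pH = −log(7.97 × 10^-3) = 2.10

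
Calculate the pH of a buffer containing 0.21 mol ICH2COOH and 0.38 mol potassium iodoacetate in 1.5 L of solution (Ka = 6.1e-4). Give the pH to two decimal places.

pKa = −log(6.1 × 10^-4) = 3.215
pH = pKa + log([A⁻]/[HA]) = 3.215 + log(0.38/0.21)
pH = 3.215 + (+0.258) = 3.47

pH = 3.47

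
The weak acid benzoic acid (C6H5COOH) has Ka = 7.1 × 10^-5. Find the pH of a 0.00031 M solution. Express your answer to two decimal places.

C6H5COOH ⇌ C6H5COO- + H+
From the ICE table, Ka = x²/(0.00031 − x) = 7.1 × 10^-5.
Here C₀/Ka ≈ 4.37, so the small-x approximation fails. Use the quadratic:
x = [−7.1e-05 + √(7.1e-05² + 8.8e-08)]/2 = 1.17 × 10^-4 M
pH = −log[H+] = −log(1.17 × 10^-4) = 3.93

pH = 3.93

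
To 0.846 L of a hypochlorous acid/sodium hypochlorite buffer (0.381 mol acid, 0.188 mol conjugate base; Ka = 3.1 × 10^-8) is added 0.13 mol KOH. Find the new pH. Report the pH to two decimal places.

pH = 7.61

OH- converts HOCl to OCl-: HOCl → 0.251 mol, OCl- → 0.318 mol.
pKa = −log(3.1 × 10^-8) = 7.509
Henderson–Hasselbalch with mole ratio 0.318/0.251: pH = 7.509 + (+0.103)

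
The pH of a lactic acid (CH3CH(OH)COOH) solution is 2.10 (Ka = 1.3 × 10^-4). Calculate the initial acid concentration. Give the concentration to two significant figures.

[H+] = 10^(-2.10) = 7.94 × 10^-3 M = x
Ka = x²/(C₀ − x) ⇒ C₀ = x + x²/Ka
C₀ = 7.94 × 10^-3 + (7.94 × 10^-3)²/(1.3 × 10^-4) = 4.93 × 10^-1 M

C₀ = 4.9 × 10^-1 M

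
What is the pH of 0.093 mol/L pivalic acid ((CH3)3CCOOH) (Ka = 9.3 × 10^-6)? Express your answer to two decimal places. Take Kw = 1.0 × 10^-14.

pH = 3.03

(CH3)3CCOOH ⇌ (CH3)3CCOO- + H+
Ka = [H+]²/(0.093 − [H+]) = 9.3 × 10^-6
Assume [H+] ≪ 0.093: [H+] ≈ √(9.3 × 10^-6 × 0.093) = 9.30 × 10^-4 M
([H+]/C₀ = 1% < 5%, so the approximation holds.)
pH = −log(9.30 × 10^-4) = 3.03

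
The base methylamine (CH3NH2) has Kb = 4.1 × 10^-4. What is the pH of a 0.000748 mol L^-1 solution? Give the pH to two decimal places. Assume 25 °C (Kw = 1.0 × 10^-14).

pH = 10.59

CH3NH2 + H2O ⇌ CH3NH3+ + OH-
Kb = x²/(0.000748 − x) = 4.1 × 10^-4
The 5% rule fails; solving x² + Kb·x − Kb·C₀ = 0 exactly:
x = (−Kb + √(Kb² + 4·Kb·C₀))/2 = 3.86 × 10^-4 M
pOH = 3.41, so pH = 14.00 − pOH = 10.59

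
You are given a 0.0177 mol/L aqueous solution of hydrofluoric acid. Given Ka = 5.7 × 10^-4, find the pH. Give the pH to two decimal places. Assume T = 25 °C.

HF ⇌ F- + H+
Let x = [H+] at equilibrium. Ka = x²/(0.0177 − x).
The 5% rule fails; solving x² + Ka·x − Ka·C₀ = 0 exactly:
x = [−0.00057 + √(0.00057² + 4.04e-05)]/2 = 2.90 × 10^-3 M
pH = −log[H+] = −log(2.90 × 10^-3) = 2.54

pH = 2.54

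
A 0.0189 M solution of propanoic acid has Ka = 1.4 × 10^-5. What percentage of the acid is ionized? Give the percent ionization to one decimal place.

2.7%

CH3CH2COOH ⇌ CH3CH2COO- + H+; let x = [H+] at equilibrium.
x ≈ √(Ka·C₀) = √(1.4 × 10^-5 × 0.0189) = 5.14 × 10^-4 M
% ionization = x/C₀ × 100% = 5.14 × 10^-4/0.0189 × 100% = 2.7%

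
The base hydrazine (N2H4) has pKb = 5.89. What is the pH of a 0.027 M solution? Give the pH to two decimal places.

pH = 10.27

N2H4 + H2O ⇌ N2H5+ + OH-
Kb = 10^(−5.89) = 1.29 × 10^-6
Kb = x²/(0.027 − x) = 1.29 × 10^-6
Neglecting x in the denominator: x = √(1.29 × 10^-6 × 0.027) = 1.87 × 10^-4 M
pOH = −log(1.87 × 10^-4) = 3.73; pH = 14.00 − 3.73 = 10.27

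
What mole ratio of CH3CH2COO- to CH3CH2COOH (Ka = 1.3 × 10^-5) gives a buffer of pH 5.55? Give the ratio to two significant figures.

pKa = -log(1.3 × 10^-5) = 4.886
pH = pKa + log(r) ⇒ log(r) = 5.55 − 4.886 = +0.664
r = [CH3CH2COO-]/[CH3CH2COOH] = 10^(+0.664) = 4.61

ratio = 4.6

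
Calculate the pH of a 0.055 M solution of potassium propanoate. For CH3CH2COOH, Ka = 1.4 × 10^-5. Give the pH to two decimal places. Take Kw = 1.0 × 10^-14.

CH3CH2COO- is the conjugate base of the weak acid CH3CH2COOH.
Kb = Kw/Ka = 1.0×10^-14 / 1.4 × 10^-5 = 7.14 × 10^-10
Kb = [OH-]²/(0.055 − [OH-]) = 7.14 × 10^-10
Assume [OH-] ≪ 0.055: [OH-] ≈ √(7.14 × 10^-10 × 0.055) = 6.27 × 10^-6 M
Check: 0.011% ionized — well under 5%, approximation valid.
pOH = 5.20, so pH = 14.00 − pOH = 8.80

pH = 8.80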